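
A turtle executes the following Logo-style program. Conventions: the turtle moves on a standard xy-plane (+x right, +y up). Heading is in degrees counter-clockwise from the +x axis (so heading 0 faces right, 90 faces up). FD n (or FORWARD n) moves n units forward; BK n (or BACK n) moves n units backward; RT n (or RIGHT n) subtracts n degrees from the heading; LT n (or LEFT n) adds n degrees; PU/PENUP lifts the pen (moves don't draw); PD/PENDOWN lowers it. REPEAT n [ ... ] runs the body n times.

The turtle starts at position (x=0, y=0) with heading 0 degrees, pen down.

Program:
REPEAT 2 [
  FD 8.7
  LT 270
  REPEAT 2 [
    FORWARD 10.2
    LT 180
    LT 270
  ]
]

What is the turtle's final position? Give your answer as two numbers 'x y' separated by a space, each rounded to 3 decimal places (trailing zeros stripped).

Answer: 29.1 8.7

Derivation:
Executing turtle program step by step:
Start: pos=(0,0), heading=0, pen down
REPEAT 2 [
  -- iteration 1/2 --
  FD 8.7: (0,0) -> (8.7,0) [heading=0, draw]
  LT 270: heading 0 -> 270
  REPEAT 2 [
    -- iteration 1/2 --
    FD 10.2: (8.7,0) -> (8.7,-10.2) [heading=270, draw]
    LT 180: heading 270 -> 90
    LT 270: heading 90 -> 0
    -- iteration 2/2 --
    FD 10.2: (8.7,-10.2) -> (18.9,-10.2) [heading=0, draw]
    LT 180: heading 0 -> 180
    LT 270: heading 180 -> 90
  ]
  -- iteration 2/2 --
  FD 8.7: (18.9,-10.2) -> (18.9,-1.5) [heading=90, draw]
  LT 270: heading 90 -> 0
  REPEAT 2 [
    -- iteration 1/2 --
    FD 10.2: (18.9,-1.5) -> (29.1,-1.5) [heading=0, draw]
    LT 180: heading 0 -> 180
    LT 270: heading 180 -> 90
    -- iteration 2/2 --
    FD 10.2: (29.1,-1.5) -> (29.1,8.7) [heading=90, draw]
    LT 180: heading 90 -> 270
    LT 270: heading 270 -> 180
  ]
]
Final: pos=(29.1,8.7), heading=180, 6 segment(s) drawn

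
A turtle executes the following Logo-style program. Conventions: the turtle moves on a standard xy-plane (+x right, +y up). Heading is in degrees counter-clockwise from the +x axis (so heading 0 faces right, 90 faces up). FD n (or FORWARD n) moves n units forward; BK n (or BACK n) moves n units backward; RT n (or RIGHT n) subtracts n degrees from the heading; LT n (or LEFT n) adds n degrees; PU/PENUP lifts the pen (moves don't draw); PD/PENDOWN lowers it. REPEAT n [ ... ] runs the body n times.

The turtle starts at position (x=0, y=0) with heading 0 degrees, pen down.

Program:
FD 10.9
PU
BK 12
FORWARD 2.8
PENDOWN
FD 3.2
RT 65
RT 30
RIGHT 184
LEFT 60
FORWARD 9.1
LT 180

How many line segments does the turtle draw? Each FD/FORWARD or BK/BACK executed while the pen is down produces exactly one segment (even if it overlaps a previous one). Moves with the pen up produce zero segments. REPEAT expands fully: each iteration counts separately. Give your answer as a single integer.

Answer: 3

Derivation:
Executing turtle program step by step:
Start: pos=(0,0), heading=0, pen down
FD 10.9: (0,0) -> (10.9,0) [heading=0, draw]
PU: pen up
BK 12: (10.9,0) -> (-1.1,0) [heading=0, move]
FD 2.8: (-1.1,0) -> (1.7,0) [heading=0, move]
PD: pen down
FD 3.2: (1.7,0) -> (4.9,0) [heading=0, draw]
RT 65: heading 0 -> 295
RT 30: heading 295 -> 265
RT 184: heading 265 -> 81
LT 60: heading 81 -> 141
FD 9.1: (4.9,0) -> (-2.172,5.727) [heading=141, draw]
LT 180: heading 141 -> 321
Final: pos=(-2.172,5.727), heading=321, 3 segment(s) drawn
Segments drawn: 3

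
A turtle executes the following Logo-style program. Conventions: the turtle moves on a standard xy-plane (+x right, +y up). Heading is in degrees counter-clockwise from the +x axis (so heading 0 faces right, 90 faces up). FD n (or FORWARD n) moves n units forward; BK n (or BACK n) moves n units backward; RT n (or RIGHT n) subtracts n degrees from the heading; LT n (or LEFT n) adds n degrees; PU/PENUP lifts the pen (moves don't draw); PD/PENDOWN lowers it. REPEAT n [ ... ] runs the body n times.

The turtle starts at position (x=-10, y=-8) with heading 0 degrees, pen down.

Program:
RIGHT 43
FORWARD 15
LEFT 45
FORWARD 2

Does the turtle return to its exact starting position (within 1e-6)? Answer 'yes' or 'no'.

Answer: no

Derivation:
Executing turtle program step by step:
Start: pos=(-10,-8), heading=0, pen down
RT 43: heading 0 -> 317
FD 15: (-10,-8) -> (0.97,-18.23) [heading=317, draw]
LT 45: heading 317 -> 2
FD 2: (0.97,-18.23) -> (2.969,-18.16) [heading=2, draw]
Final: pos=(2.969,-18.16), heading=2, 2 segment(s) drawn

Start position: (-10, -8)
Final position: (2.969, -18.16)
Distance = 16.475; >= 1e-6 -> NOT closed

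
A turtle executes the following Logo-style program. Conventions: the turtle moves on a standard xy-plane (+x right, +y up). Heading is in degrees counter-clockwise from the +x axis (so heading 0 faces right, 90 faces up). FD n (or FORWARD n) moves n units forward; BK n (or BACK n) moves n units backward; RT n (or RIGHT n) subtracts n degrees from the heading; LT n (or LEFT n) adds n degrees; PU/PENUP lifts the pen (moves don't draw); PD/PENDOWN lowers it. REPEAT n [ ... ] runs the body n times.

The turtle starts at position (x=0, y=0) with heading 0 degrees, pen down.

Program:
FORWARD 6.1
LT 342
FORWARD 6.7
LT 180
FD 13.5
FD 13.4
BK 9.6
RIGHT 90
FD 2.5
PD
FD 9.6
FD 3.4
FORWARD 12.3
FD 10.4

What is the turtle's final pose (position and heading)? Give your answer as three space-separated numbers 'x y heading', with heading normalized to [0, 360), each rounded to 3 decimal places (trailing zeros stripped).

Executing turtle program step by step:
Start: pos=(0,0), heading=0, pen down
FD 6.1: (0,0) -> (6.1,0) [heading=0, draw]
LT 342: heading 0 -> 342
FD 6.7: (6.1,0) -> (12.472,-2.07) [heading=342, draw]
LT 180: heading 342 -> 162
FD 13.5: (12.472,-2.07) -> (-0.367,2.101) [heading=162, draw]
FD 13.4: (-0.367,2.101) -> (-13.111,6.242) [heading=162, draw]
BK 9.6: (-13.111,6.242) -> (-3.981,3.276) [heading=162, draw]
RT 90: heading 162 -> 72
FD 2.5: (-3.981,3.276) -> (-3.209,5.653) [heading=72, draw]
PD: pen down
FD 9.6: (-3.209,5.653) -> (-0.242,14.783) [heading=72, draw]
FD 3.4: (-0.242,14.783) -> (0.809,18.017) [heading=72, draw]
FD 12.3: (0.809,18.017) -> (4.609,29.715) [heading=72, draw]
FD 10.4: (4.609,29.715) -> (7.823,39.606) [heading=72, draw]
Final: pos=(7.823,39.606), heading=72, 10 segment(s) drawn

Answer: 7.823 39.606 72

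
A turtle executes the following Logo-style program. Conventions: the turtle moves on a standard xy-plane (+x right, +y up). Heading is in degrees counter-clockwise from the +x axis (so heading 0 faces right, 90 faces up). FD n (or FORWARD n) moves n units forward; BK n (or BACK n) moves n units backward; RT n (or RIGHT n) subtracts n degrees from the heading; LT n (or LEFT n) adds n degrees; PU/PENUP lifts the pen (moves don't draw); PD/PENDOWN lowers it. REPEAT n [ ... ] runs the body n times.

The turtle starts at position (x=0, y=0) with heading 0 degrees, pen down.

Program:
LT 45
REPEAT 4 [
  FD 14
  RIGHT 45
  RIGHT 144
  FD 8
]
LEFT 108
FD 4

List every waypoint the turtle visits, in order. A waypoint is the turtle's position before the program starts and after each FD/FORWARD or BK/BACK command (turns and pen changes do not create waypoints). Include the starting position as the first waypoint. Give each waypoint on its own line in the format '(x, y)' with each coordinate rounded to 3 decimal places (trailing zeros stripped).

Answer: (0, 0)
(9.899, 9.899)
(3.427, 5.197)
(-7.899, -3.032)
(-0.771, 0.6)
(11.703, 6.956)
(4.095, 4.484)
(-9.22, 0.158)
(-1.318, 1.409)
(-3.134, 4.973)

Derivation:
Executing turtle program step by step:
Start: pos=(0,0), heading=0, pen down
LT 45: heading 0 -> 45
REPEAT 4 [
  -- iteration 1/4 --
  FD 14: (0,0) -> (9.899,9.899) [heading=45, draw]
  RT 45: heading 45 -> 0
  RT 144: heading 0 -> 216
  FD 8: (9.899,9.899) -> (3.427,5.197) [heading=216, draw]
  -- iteration 2/4 --
  FD 14: (3.427,5.197) -> (-7.899,-3.032) [heading=216, draw]
  RT 45: heading 216 -> 171
  RT 144: heading 171 -> 27
  FD 8: (-7.899,-3.032) -> (-0.771,0.6) [heading=27, draw]
  -- iteration 3/4 --
  FD 14: (-0.771,0.6) -> (11.703,6.956) [heading=27, draw]
  RT 45: heading 27 -> 342
  RT 144: heading 342 -> 198
  FD 8: (11.703,6.956) -> (4.095,4.484) [heading=198, draw]
  -- iteration 4/4 --
  FD 14: (4.095,4.484) -> (-9.22,0.158) [heading=198, draw]
  RT 45: heading 198 -> 153
  RT 144: heading 153 -> 9
  FD 8: (-9.22,0.158) -> (-1.318,1.409) [heading=9, draw]
]
LT 108: heading 9 -> 117
FD 4: (-1.318,1.409) -> (-3.134,4.973) [heading=117, draw]
Final: pos=(-3.134,4.973), heading=117, 9 segment(s) drawn
Waypoints (10 total):
(0, 0)
(9.899, 9.899)
(3.427, 5.197)
(-7.899, -3.032)
(-0.771, 0.6)
(11.703, 6.956)
(4.095, 4.484)
(-9.22, 0.158)
(-1.318, 1.409)
(-3.134, 4.973)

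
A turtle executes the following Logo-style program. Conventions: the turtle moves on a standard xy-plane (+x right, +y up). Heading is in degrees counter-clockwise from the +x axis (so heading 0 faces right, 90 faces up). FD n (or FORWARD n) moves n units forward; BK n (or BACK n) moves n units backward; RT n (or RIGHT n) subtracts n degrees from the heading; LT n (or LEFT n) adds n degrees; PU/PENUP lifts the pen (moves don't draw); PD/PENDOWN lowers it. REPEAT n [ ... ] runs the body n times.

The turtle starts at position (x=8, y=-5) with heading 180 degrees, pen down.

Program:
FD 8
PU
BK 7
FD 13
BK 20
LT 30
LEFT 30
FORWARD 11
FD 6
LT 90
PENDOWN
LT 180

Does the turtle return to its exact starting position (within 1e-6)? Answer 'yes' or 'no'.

Answer: no

Derivation:
Executing turtle program step by step:
Start: pos=(8,-5), heading=180, pen down
FD 8: (8,-5) -> (0,-5) [heading=180, draw]
PU: pen up
BK 7: (0,-5) -> (7,-5) [heading=180, move]
FD 13: (7,-5) -> (-6,-5) [heading=180, move]
BK 20: (-6,-5) -> (14,-5) [heading=180, move]
LT 30: heading 180 -> 210
LT 30: heading 210 -> 240
FD 11: (14,-5) -> (8.5,-14.526) [heading=240, move]
FD 6: (8.5,-14.526) -> (5.5,-19.722) [heading=240, move]
LT 90: heading 240 -> 330
PD: pen down
LT 180: heading 330 -> 150
Final: pos=(5.5,-19.722), heading=150, 1 segment(s) drawn

Start position: (8, -5)
Final position: (5.5, -19.722)
Distance = 14.933; >= 1e-6 -> NOT closed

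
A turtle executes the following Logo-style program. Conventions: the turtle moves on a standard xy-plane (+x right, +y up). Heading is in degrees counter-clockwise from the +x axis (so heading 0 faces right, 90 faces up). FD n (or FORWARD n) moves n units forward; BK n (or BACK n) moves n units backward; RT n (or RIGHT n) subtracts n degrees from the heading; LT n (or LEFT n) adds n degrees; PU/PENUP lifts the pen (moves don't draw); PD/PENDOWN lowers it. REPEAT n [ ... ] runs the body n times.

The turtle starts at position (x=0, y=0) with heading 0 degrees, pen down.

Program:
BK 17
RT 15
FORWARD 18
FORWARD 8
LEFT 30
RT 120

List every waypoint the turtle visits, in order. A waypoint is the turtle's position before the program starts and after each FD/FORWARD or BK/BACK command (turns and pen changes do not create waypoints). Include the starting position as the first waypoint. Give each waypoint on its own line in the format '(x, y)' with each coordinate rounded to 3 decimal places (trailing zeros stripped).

Answer: (0, 0)
(-17, 0)
(0.387, -4.659)
(8.114, -6.729)

Derivation:
Executing turtle program step by step:
Start: pos=(0,0), heading=0, pen down
BK 17: (0,0) -> (-17,0) [heading=0, draw]
RT 15: heading 0 -> 345
FD 18: (-17,0) -> (0.387,-4.659) [heading=345, draw]
FD 8: (0.387,-4.659) -> (8.114,-6.729) [heading=345, draw]
LT 30: heading 345 -> 15
RT 120: heading 15 -> 255
Final: pos=(8.114,-6.729), heading=255, 3 segment(s) drawn
Waypoints (4 total):
(0, 0)
(-17, 0)
(0.387, -4.659)
(8.114, -6.729)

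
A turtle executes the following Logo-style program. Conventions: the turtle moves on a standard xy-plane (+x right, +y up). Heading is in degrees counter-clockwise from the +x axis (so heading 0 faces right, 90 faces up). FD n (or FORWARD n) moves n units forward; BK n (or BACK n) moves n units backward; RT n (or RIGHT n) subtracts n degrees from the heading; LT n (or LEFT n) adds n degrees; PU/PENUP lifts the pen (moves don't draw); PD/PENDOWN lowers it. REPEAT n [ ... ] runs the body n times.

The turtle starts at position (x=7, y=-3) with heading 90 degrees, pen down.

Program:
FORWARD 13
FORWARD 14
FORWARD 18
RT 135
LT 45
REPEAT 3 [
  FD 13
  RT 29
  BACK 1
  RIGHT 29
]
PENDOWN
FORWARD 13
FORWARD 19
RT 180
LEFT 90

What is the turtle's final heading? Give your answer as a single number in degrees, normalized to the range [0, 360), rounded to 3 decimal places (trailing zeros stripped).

Executing turtle program step by step:
Start: pos=(7,-3), heading=90, pen down
FD 13: (7,-3) -> (7,10) [heading=90, draw]
FD 14: (7,10) -> (7,24) [heading=90, draw]
FD 18: (7,24) -> (7,42) [heading=90, draw]
RT 135: heading 90 -> 315
LT 45: heading 315 -> 0
REPEAT 3 [
  -- iteration 1/3 --
  FD 13: (7,42) -> (20,42) [heading=0, draw]
  RT 29: heading 0 -> 331
  BK 1: (20,42) -> (19.125,42.485) [heading=331, draw]
  RT 29: heading 331 -> 302
  -- iteration 2/3 --
  FD 13: (19.125,42.485) -> (26.014,31.46) [heading=302, draw]
  RT 29: heading 302 -> 273
  BK 1: (26.014,31.46) -> (25.962,32.459) [heading=273, draw]
  RT 29: heading 273 -> 244
  -- iteration 3/3 --
  FD 13: (25.962,32.459) -> (20.263,20.774) [heading=244, draw]
  RT 29: heading 244 -> 215
  BK 1: (20.263,20.774) -> (21.082,21.348) [heading=215, draw]
  RT 29: heading 215 -> 186
]
PD: pen down
FD 13: (21.082,21.348) -> (8.154,19.989) [heading=186, draw]
FD 19: (8.154,19.989) -> (-10.742,18.003) [heading=186, draw]
RT 180: heading 186 -> 6
LT 90: heading 6 -> 96
Final: pos=(-10.742,18.003), heading=96, 11 segment(s) drawn

Answer: 96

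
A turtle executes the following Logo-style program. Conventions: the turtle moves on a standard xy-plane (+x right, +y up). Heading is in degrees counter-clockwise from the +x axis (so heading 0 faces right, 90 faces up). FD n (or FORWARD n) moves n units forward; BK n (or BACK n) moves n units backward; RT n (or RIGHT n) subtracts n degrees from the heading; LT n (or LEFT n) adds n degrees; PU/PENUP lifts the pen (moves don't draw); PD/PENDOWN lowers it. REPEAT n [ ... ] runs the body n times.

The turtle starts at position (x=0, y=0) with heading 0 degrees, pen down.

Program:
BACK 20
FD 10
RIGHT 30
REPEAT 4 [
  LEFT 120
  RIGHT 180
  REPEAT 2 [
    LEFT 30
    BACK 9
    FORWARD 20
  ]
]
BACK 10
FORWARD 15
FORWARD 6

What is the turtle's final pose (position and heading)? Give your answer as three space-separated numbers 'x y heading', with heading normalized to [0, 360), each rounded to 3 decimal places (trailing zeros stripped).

Answer: 59.631 -65.605 330

Derivation:
Executing turtle program step by step:
Start: pos=(0,0), heading=0, pen down
BK 20: (0,0) -> (-20,0) [heading=0, draw]
FD 10: (-20,0) -> (-10,0) [heading=0, draw]
RT 30: heading 0 -> 330
REPEAT 4 [
  -- iteration 1/4 --
  LT 120: heading 330 -> 90
  RT 180: heading 90 -> 270
  REPEAT 2 [
    -- iteration 1/2 --
    LT 30: heading 270 -> 300
    BK 9: (-10,0) -> (-14.5,7.794) [heading=300, draw]
    FD 20: (-14.5,7.794) -> (-4.5,-9.526) [heading=300, draw]
    -- iteration 2/2 --
    LT 30: heading 300 -> 330
    BK 9: (-4.5,-9.526) -> (-12.294,-5.026) [heading=330, draw]
    FD 20: (-12.294,-5.026) -> (5.026,-15.026) [heading=330, draw]
  ]
  -- iteration 2/4 --
  LT 120: heading 330 -> 90
  RT 180: heading 90 -> 270
  REPEAT 2 [
    -- iteration 1/2 --
    LT 30: heading 270 -> 300
    BK 9: (5.026,-15.026) -> (0.526,-7.232) [heading=300, draw]
    FD 20: (0.526,-7.232) -> (10.526,-24.553) [heading=300, draw]
    -- iteration 2/2 --
    LT 30: heading 300 -> 330
    BK 9: (10.526,-24.553) -> (2.732,-20.053) [heading=330, draw]
    FD 20: (2.732,-20.053) -> (20.053,-30.053) [heading=330, draw]
  ]
  -- iteration 3/4 --
  LT 120: heading 330 -> 90
  RT 180: heading 90 -> 270
  REPEAT 2 [
    -- iteration 1/2 --
    LT 30: heading 270 -> 300
    BK 9: (20.053,-30.053) -> (15.553,-22.258) [heading=300, draw]
    FD 20: (15.553,-22.258) -> (25.553,-39.579) [heading=300, draw]
    -- iteration 2/2 --
    LT 30: heading 300 -> 330
    BK 9: (25.553,-39.579) -> (17.758,-35.079) [heading=330, draw]
    FD 20: (17.758,-35.079) -> (35.079,-45.079) [heading=330, draw]
  ]
  -- iteration 4/4 --
  LT 120: heading 330 -> 90
  RT 180: heading 90 -> 270
  REPEAT 2 [
    -- iteration 1/2 --
    LT 30: heading 270 -> 300
    BK 9: (35.079,-45.079) -> (30.579,-37.285) [heading=300, draw]
    FD 20: (30.579,-37.285) -> (40.579,-54.605) [heading=300, draw]
    -- iteration 2/2 --
    LT 30: heading 300 -> 330
    BK 9: (40.579,-54.605) -> (32.785,-50.105) [heading=330, draw]
    FD 20: (32.785,-50.105) -> (50.105,-60.105) [heading=330, draw]
  ]
]
BK 10: (50.105,-60.105) -> (41.445,-55.105) [heading=330, draw]
FD 15: (41.445,-55.105) -> (54.435,-62.605) [heading=330, draw]
FD 6: (54.435,-62.605) -> (59.631,-65.605) [heading=330, draw]
Final: pos=(59.631,-65.605), heading=330, 21 segment(s) drawn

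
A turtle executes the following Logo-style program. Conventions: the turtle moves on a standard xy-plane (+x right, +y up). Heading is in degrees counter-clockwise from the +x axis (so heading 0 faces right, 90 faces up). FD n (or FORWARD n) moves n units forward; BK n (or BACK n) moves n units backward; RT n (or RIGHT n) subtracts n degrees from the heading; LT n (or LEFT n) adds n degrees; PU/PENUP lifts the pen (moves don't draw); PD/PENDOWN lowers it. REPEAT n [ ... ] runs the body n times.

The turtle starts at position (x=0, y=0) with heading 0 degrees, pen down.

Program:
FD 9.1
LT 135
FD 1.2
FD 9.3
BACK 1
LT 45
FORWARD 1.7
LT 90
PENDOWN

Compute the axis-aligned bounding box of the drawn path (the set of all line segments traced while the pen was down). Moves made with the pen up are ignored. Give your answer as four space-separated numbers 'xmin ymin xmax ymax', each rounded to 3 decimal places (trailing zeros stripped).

Answer: 0 0 9.1 7.425

Derivation:
Executing turtle program step by step:
Start: pos=(0,0), heading=0, pen down
FD 9.1: (0,0) -> (9.1,0) [heading=0, draw]
LT 135: heading 0 -> 135
FD 1.2: (9.1,0) -> (8.251,0.849) [heading=135, draw]
FD 9.3: (8.251,0.849) -> (1.675,7.425) [heading=135, draw]
BK 1: (1.675,7.425) -> (2.382,6.718) [heading=135, draw]
LT 45: heading 135 -> 180
FD 1.7: (2.382,6.718) -> (0.682,6.718) [heading=180, draw]
LT 90: heading 180 -> 270
PD: pen down
Final: pos=(0.682,6.718), heading=270, 5 segment(s) drawn

Segment endpoints: x in {0, 0.682, 1.675, 2.382, 8.251, 9.1}, y in {0, 0.849, 6.718, 7.425}
xmin=0, ymin=0, xmax=9.1, ymax=7.425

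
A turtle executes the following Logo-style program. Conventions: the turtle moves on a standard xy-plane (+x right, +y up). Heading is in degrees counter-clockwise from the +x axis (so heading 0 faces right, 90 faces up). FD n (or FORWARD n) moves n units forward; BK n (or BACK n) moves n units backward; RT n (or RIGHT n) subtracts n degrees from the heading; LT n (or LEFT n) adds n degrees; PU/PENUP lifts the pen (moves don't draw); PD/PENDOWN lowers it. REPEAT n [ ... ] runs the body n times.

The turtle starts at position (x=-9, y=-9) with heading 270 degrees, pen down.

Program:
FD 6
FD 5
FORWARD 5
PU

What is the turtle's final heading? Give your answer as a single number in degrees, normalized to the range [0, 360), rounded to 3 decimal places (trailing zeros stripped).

Executing turtle program step by step:
Start: pos=(-9,-9), heading=270, pen down
FD 6: (-9,-9) -> (-9,-15) [heading=270, draw]
FD 5: (-9,-15) -> (-9,-20) [heading=270, draw]
FD 5: (-9,-20) -> (-9,-25) [heading=270, draw]
PU: pen up
Final: pos=(-9,-25), heading=270, 3 segment(s) drawn

Answer: 270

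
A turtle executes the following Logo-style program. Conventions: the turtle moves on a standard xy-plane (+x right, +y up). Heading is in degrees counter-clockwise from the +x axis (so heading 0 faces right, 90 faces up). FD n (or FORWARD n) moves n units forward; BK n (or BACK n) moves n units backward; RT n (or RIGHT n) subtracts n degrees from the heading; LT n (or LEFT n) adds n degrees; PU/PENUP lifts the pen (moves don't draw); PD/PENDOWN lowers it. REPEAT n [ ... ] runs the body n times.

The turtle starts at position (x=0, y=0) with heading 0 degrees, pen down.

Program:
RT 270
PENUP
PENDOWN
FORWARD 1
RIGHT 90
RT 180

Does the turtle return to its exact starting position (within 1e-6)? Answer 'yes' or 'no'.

Answer: no

Derivation:
Executing turtle program step by step:
Start: pos=(0,0), heading=0, pen down
RT 270: heading 0 -> 90
PU: pen up
PD: pen down
FD 1: (0,0) -> (0,1) [heading=90, draw]
RT 90: heading 90 -> 0
RT 180: heading 0 -> 180
Final: pos=(0,1), heading=180, 1 segment(s) drawn

Start position: (0, 0)
Final position: (0, 1)
Distance = 1; >= 1e-6 -> NOT closed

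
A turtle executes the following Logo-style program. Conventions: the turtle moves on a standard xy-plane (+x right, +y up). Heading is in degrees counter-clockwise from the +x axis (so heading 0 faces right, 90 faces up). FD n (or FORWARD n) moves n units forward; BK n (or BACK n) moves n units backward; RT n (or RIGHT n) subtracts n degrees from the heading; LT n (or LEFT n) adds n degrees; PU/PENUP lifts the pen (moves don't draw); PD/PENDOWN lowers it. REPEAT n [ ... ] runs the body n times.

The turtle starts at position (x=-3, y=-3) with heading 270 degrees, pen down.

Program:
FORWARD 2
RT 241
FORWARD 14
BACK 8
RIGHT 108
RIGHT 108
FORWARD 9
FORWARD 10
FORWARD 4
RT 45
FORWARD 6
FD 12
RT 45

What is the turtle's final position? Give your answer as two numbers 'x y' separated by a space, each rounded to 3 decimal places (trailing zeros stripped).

Executing turtle program step by step:
Start: pos=(-3,-3), heading=270, pen down
FD 2: (-3,-3) -> (-3,-5) [heading=270, draw]
RT 241: heading 270 -> 29
FD 14: (-3,-5) -> (9.245,1.787) [heading=29, draw]
BK 8: (9.245,1.787) -> (2.248,-2.091) [heading=29, draw]
RT 108: heading 29 -> 281
RT 108: heading 281 -> 173
FD 9: (2.248,-2.091) -> (-6.685,-0.994) [heading=173, draw]
FD 10: (-6.685,-0.994) -> (-16.611,0.224) [heading=173, draw]
FD 4: (-16.611,0.224) -> (-20.581,0.712) [heading=173, draw]
RT 45: heading 173 -> 128
FD 6: (-20.581,0.712) -> (-24.275,5.44) [heading=128, draw]
FD 12: (-24.275,5.44) -> (-31.663,14.896) [heading=128, draw]
RT 45: heading 128 -> 83
Final: pos=(-31.663,14.896), heading=83, 8 segment(s) drawn

Answer: -31.663 14.896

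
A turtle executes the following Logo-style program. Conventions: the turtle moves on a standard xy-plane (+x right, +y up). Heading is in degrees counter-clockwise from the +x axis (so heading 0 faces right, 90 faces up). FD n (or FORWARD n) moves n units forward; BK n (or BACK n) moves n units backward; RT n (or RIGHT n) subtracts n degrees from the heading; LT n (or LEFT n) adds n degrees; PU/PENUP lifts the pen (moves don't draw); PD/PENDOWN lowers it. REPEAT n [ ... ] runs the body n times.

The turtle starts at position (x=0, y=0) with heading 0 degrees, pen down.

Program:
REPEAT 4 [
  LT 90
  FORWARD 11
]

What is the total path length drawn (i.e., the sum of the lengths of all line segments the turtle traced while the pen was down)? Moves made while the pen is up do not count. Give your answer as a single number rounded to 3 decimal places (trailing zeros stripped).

Executing turtle program step by step:
Start: pos=(0,0), heading=0, pen down
REPEAT 4 [
  -- iteration 1/4 --
  LT 90: heading 0 -> 90
  FD 11: (0,0) -> (0,11) [heading=90, draw]
  -- iteration 2/4 --
  LT 90: heading 90 -> 180
  FD 11: (0,11) -> (-11,11) [heading=180, draw]
  -- iteration 3/4 --
  LT 90: heading 180 -> 270
  FD 11: (-11,11) -> (-11,0) [heading=270, draw]
  -- iteration 4/4 --
  LT 90: heading 270 -> 0
  FD 11: (-11,0) -> (0,0) [heading=0, draw]
]
Final: pos=(0,0), heading=0, 4 segment(s) drawn

Segment lengths:
  seg 1: (0,0) -> (0,11), length = 11
  seg 2: (0,11) -> (-11,11), length = 11
  seg 3: (-11,11) -> (-11,0), length = 11
  seg 4: (-11,0) -> (0,0), length = 11
Total = 44

Answer: 44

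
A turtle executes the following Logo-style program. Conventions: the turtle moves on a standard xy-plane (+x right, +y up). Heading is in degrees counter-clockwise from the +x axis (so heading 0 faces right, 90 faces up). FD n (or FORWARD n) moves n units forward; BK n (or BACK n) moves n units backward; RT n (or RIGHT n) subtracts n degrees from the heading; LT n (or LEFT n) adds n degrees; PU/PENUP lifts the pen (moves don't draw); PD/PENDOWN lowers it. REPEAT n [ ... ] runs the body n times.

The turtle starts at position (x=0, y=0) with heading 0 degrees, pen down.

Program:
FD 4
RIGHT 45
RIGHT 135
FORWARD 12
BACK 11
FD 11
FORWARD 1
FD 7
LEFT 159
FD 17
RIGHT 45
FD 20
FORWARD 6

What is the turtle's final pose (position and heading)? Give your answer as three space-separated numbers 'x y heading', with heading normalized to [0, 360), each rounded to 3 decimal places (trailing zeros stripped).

Answer: 10.446 -29.844 294

Derivation:
Executing turtle program step by step:
Start: pos=(0,0), heading=0, pen down
FD 4: (0,0) -> (4,0) [heading=0, draw]
RT 45: heading 0 -> 315
RT 135: heading 315 -> 180
FD 12: (4,0) -> (-8,0) [heading=180, draw]
BK 11: (-8,0) -> (3,0) [heading=180, draw]
FD 11: (3,0) -> (-8,0) [heading=180, draw]
FD 1: (-8,0) -> (-9,0) [heading=180, draw]
FD 7: (-9,0) -> (-16,0) [heading=180, draw]
LT 159: heading 180 -> 339
FD 17: (-16,0) -> (-0.129,-6.092) [heading=339, draw]
RT 45: heading 339 -> 294
FD 20: (-0.129,-6.092) -> (8.006,-24.363) [heading=294, draw]
FD 6: (8.006,-24.363) -> (10.446,-29.844) [heading=294, draw]
Final: pos=(10.446,-29.844), heading=294, 9 segment(s) drawn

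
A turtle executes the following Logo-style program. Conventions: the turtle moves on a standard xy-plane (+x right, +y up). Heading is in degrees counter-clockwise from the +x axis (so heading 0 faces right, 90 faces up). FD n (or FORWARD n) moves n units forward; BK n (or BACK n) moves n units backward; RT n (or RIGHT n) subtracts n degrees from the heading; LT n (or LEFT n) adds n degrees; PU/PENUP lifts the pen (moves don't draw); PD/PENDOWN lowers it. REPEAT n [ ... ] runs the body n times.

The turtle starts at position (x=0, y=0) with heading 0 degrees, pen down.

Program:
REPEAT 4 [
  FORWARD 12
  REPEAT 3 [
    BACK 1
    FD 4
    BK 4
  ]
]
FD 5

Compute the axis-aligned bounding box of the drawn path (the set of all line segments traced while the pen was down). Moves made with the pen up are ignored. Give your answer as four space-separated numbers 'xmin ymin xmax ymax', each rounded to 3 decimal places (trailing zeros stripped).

Executing turtle program step by step:
Start: pos=(0,0), heading=0, pen down
REPEAT 4 [
  -- iteration 1/4 --
  FD 12: (0,0) -> (12,0) [heading=0, draw]
  REPEAT 3 [
    -- iteration 1/3 --
    BK 1: (12,0) -> (11,0) [heading=0, draw]
    FD 4: (11,0) -> (15,0) [heading=0, draw]
    BK 4: (15,0) -> (11,0) [heading=0, draw]
    -- iteration 2/3 --
    BK 1: (11,0) -> (10,0) [heading=0, draw]
    FD 4: (10,0) -> (14,0) [heading=0, draw]
    BK 4: (14,0) -> (10,0) [heading=0, draw]
    -- iteration 3/3 --
    BK 1: (10,0) -> (9,0) [heading=0, draw]
    FD 4: (9,0) -> (13,0) [heading=0, draw]
    BK 4: (13,0) -> (9,0) [heading=0, draw]
  ]
  -- iteration 2/4 --
  FD 12: (9,0) -> (21,0) [heading=0, draw]
  REPEAT 3 [
    -- iteration 1/3 --
    BK 1: (21,0) -> (20,0) [heading=0, draw]
    FD 4: (20,0) -> (24,0) [heading=0, draw]
    BK 4: (24,0) -> (20,0) [heading=0, draw]
    -- iteration 2/3 --
    BK 1: (20,0) -> (19,0) [heading=0, draw]
    FD 4: (19,0) -> (23,0) [heading=0, draw]
    BK 4: (23,0) -> (19,0) [heading=0, draw]
    -- iteration 3/3 --
    BK 1: (19,0) -> (18,0) [heading=0, draw]
    FD 4: (18,0) -> (22,0) [heading=0, draw]
    BK 4: (22,0) -> (18,0) [heading=0, draw]
  ]
  -- iteration 3/4 --
  FD 12: (18,0) -> (30,0) [heading=0, draw]
  REPEAT 3 [
    -- iteration 1/3 --
    BK 1: (30,0) -> (29,0) [heading=0, draw]
    FD 4: (29,0) -> (33,0) [heading=0, draw]
    BK 4: (33,0) -> (29,0) [heading=0, draw]
    -- iteration 2/3 --
    BK 1: (29,0) -> (28,0) [heading=0, draw]
    FD 4: (28,0) -> (32,0) [heading=0, draw]
    BK 4: (32,0) -> (28,0) [heading=0, draw]
    -- iteration 3/3 --
    BK 1: (28,0) -> (27,0) [heading=0, draw]
    FD 4: (27,0) -> (31,0) [heading=0, draw]
    BK 4: (31,0) -> (27,0) [heading=0, draw]
  ]
  -- iteration 4/4 --
  FD 12: (27,0) -> (39,0) [heading=0, draw]
  REPEAT 3 [
    -- iteration 1/3 --
    BK 1: (39,0) -> (38,0) [heading=0, draw]
    FD 4: (38,0) -> (42,0) [heading=0, draw]
    BK 4: (42,0) -> (38,0) [heading=0, draw]
    -- iteration 2/3 --
    BK 1: (38,0) -> (37,0) [heading=0, draw]
    FD 4: (37,0) -> (41,0) [heading=0, draw]
    BK 4: (41,0) -> (37,0) [heading=0, draw]
    -- iteration 3/3 --
    BK 1: (37,0) -> (36,0) [heading=0, draw]
    FD 4: (36,0) -> (40,0) [heading=0, draw]
    BK 4: (40,0) -> (36,0) [heading=0, draw]
  ]
]
FD 5: (36,0) -> (41,0) [heading=0, draw]
Final: pos=(41,0), heading=0, 41 segment(s) drawn

Segment endpoints: x in {0, 9, 10, 11, 12, 13, 14, 15, 18, 19, 20, 21, 22, 23, 24, 27, 28, 29, 30, 31, 32, 33, 36, 37, 38, 39, 40, 41, 42}, y in {0}
xmin=0, ymin=0, xmax=42, ymax=0

Answer: 0 0 42 0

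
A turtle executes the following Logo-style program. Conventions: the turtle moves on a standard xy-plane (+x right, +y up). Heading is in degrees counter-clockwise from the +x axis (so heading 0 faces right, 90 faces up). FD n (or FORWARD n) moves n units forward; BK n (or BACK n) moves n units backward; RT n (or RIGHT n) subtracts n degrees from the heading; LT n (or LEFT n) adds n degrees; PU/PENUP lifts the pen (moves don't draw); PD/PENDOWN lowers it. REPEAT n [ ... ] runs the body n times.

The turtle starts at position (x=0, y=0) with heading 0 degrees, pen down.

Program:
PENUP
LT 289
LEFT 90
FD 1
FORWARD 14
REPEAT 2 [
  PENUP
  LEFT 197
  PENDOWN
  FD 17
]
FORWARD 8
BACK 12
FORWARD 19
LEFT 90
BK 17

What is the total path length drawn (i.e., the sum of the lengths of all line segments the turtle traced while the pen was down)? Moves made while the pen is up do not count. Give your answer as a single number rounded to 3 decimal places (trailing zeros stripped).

Executing turtle program step by step:
Start: pos=(0,0), heading=0, pen down
PU: pen up
LT 289: heading 0 -> 289
LT 90: heading 289 -> 19
FD 1: (0,0) -> (0.946,0.326) [heading=19, move]
FD 14: (0.946,0.326) -> (14.183,4.884) [heading=19, move]
REPEAT 2 [
  -- iteration 1/2 --
  PU: pen up
  LT 197: heading 19 -> 216
  PD: pen down
  FD 17: (14.183,4.884) -> (0.429,-5.109) [heading=216, draw]
  -- iteration 2/2 --
  PU: pen up
  LT 197: heading 216 -> 53
  PD: pen down
  FD 17: (0.429,-5.109) -> (10.66,8.468) [heading=53, draw]
]
FD 8: (10.66,8.468) -> (15.475,14.857) [heading=53, draw]
BK 12: (15.475,14.857) -> (8.253,5.273) [heading=53, draw]
FD 19: (8.253,5.273) -> (19.688,20.448) [heading=53, draw]
LT 90: heading 53 -> 143
BK 17: (19.688,20.448) -> (33.264,10.217) [heading=143, draw]
Final: pos=(33.264,10.217), heading=143, 6 segment(s) drawn

Segment lengths:
  seg 1: (14.183,4.884) -> (0.429,-5.109), length = 17
  seg 2: (0.429,-5.109) -> (10.66,8.468), length = 17
  seg 3: (10.66,8.468) -> (15.475,14.857), length = 8
  seg 4: (15.475,14.857) -> (8.253,5.273), length = 12
  seg 5: (8.253,5.273) -> (19.688,20.448), length = 19
  seg 6: (19.688,20.448) -> (33.264,10.217), length = 17
Total = 90

Answer: 90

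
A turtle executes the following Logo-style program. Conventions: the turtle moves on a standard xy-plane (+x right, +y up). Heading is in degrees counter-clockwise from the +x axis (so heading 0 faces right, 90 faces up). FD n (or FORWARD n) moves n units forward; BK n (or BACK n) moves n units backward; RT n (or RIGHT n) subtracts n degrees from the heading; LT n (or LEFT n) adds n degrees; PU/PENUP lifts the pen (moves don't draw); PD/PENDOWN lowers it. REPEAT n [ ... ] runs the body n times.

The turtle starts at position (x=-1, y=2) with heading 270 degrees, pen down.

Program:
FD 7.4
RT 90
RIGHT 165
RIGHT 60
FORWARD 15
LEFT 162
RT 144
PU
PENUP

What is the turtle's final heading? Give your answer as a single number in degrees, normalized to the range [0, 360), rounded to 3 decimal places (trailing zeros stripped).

Executing turtle program step by step:
Start: pos=(-1,2), heading=270, pen down
FD 7.4: (-1,2) -> (-1,-5.4) [heading=270, draw]
RT 90: heading 270 -> 180
RT 165: heading 180 -> 15
RT 60: heading 15 -> 315
FD 15: (-1,-5.4) -> (9.607,-16.007) [heading=315, draw]
LT 162: heading 315 -> 117
RT 144: heading 117 -> 333
PU: pen up
PU: pen up
Final: pos=(9.607,-16.007), heading=333, 2 segment(s) drawn

Answer: 333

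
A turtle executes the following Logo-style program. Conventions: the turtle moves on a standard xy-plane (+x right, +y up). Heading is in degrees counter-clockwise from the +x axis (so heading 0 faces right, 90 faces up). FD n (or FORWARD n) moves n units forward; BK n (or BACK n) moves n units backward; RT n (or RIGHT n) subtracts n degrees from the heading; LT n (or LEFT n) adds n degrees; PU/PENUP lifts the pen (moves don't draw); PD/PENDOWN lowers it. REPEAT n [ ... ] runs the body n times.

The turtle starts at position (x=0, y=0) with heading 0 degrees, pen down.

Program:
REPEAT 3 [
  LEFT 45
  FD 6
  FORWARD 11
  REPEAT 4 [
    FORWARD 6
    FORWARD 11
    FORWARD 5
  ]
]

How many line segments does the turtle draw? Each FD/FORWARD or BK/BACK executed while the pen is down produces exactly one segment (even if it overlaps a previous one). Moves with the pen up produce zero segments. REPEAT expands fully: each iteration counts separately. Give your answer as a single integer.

Answer: 42

Derivation:
Executing turtle program step by step:
Start: pos=(0,0), heading=0, pen down
REPEAT 3 [
  -- iteration 1/3 --
  LT 45: heading 0 -> 45
  FD 6: (0,0) -> (4.243,4.243) [heading=45, draw]
  FD 11: (4.243,4.243) -> (12.021,12.021) [heading=45, draw]
  REPEAT 4 [
    -- iteration 1/4 --
    FD 6: (12.021,12.021) -> (16.263,16.263) [heading=45, draw]
    FD 11: (16.263,16.263) -> (24.042,24.042) [heading=45, draw]
    FD 5: (24.042,24.042) -> (27.577,27.577) [heading=45, draw]
    -- iteration 2/4 --
    FD 6: (27.577,27.577) -> (31.82,31.82) [heading=45, draw]
    FD 11: (31.82,31.82) -> (39.598,39.598) [heading=45, draw]
    FD 5: (39.598,39.598) -> (43.134,43.134) [heading=45, draw]
    -- iteration 3/4 --
    FD 6: (43.134,43.134) -> (47.376,47.376) [heading=45, draw]
    FD 11: (47.376,47.376) -> (55.154,55.154) [heading=45, draw]
    FD 5: (55.154,55.154) -> (58.69,58.69) [heading=45, draw]
    -- iteration 4/4 --
    FD 6: (58.69,58.69) -> (62.933,62.933) [heading=45, draw]
    FD 11: (62.933,62.933) -> (70.711,70.711) [heading=45, draw]
    FD 5: (70.711,70.711) -> (74.246,74.246) [heading=45, draw]
  ]
  -- iteration 2/3 --
  LT 45: heading 45 -> 90
  FD 6: (74.246,74.246) -> (74.246,80.246) [heading=90, draw]
  FD 11: (74.246,80.246) -> (74.246,91.246) [heading=90, draw]
  REPEAT 4 [
    -- iteration 1/4 --
    FD 6: (74.246,91.246) -> (74.246,97.246) [heading=90, draw]
    FD 11: (74.246,97.246) -> (74.246,108.246) [heading=90, draw]
    FD 5: (74.246,108.246) -> (74.246,113.246) [heading=90, draw]
    -- iteration 2/4 --
    FD 6: (74.246,113.246) -> (74.246,119.246) [heading=90, draw]
    FD 11: (74.246,119.246) -> (74.246,130.246) [heading=90, draw]
    FD 5: (74.246,130.246) -> (74.246,135.246) [heading=90, draw]
    -- iteration 3/4 --
    FD 6: (74.246,135.246) -> (74.246,141.246) [heading=90, draw]
    FD 11: (74.246,141.246) -> (74.246,152.246) [heading=90, draw]
    FD 5: (74.246,152.246) -> (74.246,157.246) [heading=90, draw]
    -- iteration 4/4 --
    FD 6: (74.246,157.246) -> (74.246,163.246) [heading=90, draw]
    FD 11: (74.246,163.246) -> (74.246,174.246) [heading=90, draw]
    FD 5: (74.246,174.246) -> (74.246,179.246) [heading=90, draw]
  ]
  -- iteration 3/3 --
  LT 45: heading 90 -> 135
  FD 6: (74.246,179.246) -> (70.004,183.489) [heading=135, draw]
  FD 11: (70.004,183.489) -> (62.225,191.267) [heading=135, draw]
  REPEAT 4 [
    -- iteration 1/4 --
    FD 6: (62.225,191.267) -> (57.983,195.51) [heading=135, draw]
    FD 11: (57.983,195.51) -> (50.205,203.288) [heading=135, draw]
    FD 5: (50.205,203.288) -> (46.669,206.823) [heading=135, draw]
    -- iteration 2/4 --
    FD 6: (46.669,206.823) -> (42.426,211.066) [heading=135, draw]
    FD 11: (42.426,211.066) -> (34.648,218.844) [heading=135, draw]
    FD 5: (34.648,218.844) -> (31.113,222.38) [heading=135, draw]
    -- iteration 3/4 --
    FD 6: (31.113,222.38) -> (26.87,226.622) [heading=135, draw]
    FD 11: (26.87,226.622) -> (19.092,234.401) [heading=135, draw]
    FD 5: (19.092,234.401) -> (15.556,237.936) [heading=135, draw]
    -- iteration 4/4 --
    FD 6: (15.556,237.936) -> (11.314,242.179) [heading=135, draw]
    FD 11: (11.314,242.179) -> (3.536,249.957) [heading=135, draw]
    FD 5: (3.536,249.957) -> (0,253.492) [heading=135, draw]
  ]
]
Final: pos=(0,253.492), heading=135, 42 segment(s) drawn
Segments drawn: 42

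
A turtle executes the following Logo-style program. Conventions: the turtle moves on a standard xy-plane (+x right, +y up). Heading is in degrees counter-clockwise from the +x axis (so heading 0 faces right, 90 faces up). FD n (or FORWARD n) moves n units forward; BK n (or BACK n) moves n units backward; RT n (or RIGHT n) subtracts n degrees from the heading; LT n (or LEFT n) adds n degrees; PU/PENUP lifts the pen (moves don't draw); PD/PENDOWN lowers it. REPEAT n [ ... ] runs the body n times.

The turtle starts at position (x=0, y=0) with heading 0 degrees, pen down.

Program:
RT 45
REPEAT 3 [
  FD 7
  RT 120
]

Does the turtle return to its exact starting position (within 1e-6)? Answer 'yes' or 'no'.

Answer: yes

Derivation:
Executing turtle program step by step:
Start: pos=(0,0), heading=0, pen down
RT 45: heading 0 -> 315
REPEAT 3 [
  -- iteration 1/3 --
  FD 7: (0,0) -> (4.95,-4.95) [heading=315, draw]
  RT 120: heading 315 -> 195
  -- iteration 2/3 --
  FD 7: (4.95,-4.95) -> (-1.812,-6.761) [heading=195, draw]
  RT 120: heading 195 -> 75
  -- iteration 3/3 --
  FD 7: (-1.812,-6.761) -> (0,0) [heading=75, draw]
  RT 120: heading 75 -> 315
]
Final: pos=(0,0), heading=315, 3 segment(s) drawn

Start position: (0, 0)
Final position: (0, 0)
Distance = 0; < 1e-6 -> CLOSED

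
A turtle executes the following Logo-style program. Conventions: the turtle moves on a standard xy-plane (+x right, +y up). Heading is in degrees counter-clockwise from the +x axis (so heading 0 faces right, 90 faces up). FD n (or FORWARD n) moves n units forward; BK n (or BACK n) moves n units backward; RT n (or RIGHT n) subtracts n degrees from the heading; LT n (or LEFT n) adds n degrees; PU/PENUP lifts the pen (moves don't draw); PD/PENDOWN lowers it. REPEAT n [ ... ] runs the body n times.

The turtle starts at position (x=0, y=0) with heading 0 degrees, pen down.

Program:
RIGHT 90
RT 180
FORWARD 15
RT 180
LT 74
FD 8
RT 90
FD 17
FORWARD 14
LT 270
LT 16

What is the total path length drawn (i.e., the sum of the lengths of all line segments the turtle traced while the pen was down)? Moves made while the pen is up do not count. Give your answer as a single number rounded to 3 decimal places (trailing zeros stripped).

Answer: 54

Derivation:
Executing turtle program step by step:
Start: pos=(0,0), heading=0, pen down
RT 90: heading 0 -> 270
RT 180: heading 270 -> 90
FD 15: (0,0) -> (0,15) [heading=90, draw]
RT 180: heading 90 -> 270
LT 74: heading 270 -> 344
FD 8: (0,15) -> (7.69,12.795) [heading=344, draw]
RT 90: heading 344 -> 254
FD 17: (7.69,12.795) -> (3.004,-3.547) [heading=254, draw]
FD 14: (3.004,-3.547) -> (-0.855,-17.004) [heading=254, draw]
LT 270: heading 254 -> 164
LT 16: heading 164 -> 180
Final: pos=(-0.855,-17.004), heading=180, 4 segment(s) drawn

Segment lengths:
  seg 1: (0,0) -> (0,15), length = 15
  seg 2: (0,15) -> (7.69,12.795), length = 8
  seg 3: (7.69,12.795) -> (3.004,-3.547), length = 17
  seg 4: (3.004,-3.547) -> (-0.855,-17.004), length = 14
Total = 54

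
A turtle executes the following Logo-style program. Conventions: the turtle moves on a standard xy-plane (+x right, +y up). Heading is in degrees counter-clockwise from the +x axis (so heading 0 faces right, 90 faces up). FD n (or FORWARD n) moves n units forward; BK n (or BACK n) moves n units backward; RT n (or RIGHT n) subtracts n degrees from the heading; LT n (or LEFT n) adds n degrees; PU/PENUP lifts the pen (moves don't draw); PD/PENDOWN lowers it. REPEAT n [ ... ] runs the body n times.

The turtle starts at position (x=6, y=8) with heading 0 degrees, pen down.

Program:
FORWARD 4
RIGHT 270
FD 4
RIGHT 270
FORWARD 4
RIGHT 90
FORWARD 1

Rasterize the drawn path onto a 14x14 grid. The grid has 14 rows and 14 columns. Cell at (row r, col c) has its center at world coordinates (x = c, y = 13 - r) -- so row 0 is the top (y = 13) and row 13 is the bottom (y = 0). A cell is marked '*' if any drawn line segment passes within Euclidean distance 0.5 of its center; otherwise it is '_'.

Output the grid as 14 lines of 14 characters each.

Answer: ______*_______
______*****___
__________*___
__________*___
__________*___
______*****___
______________
______________
______________
______________
______________
______________
______________
______________

Derivation:
Segment 0: (6,8) -> (10,8)
Segment 1: (10,8) -> (10,12)
Segment 2: (10,12) -> (6,12)
Segment 3: (6,12) -> (6,13)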